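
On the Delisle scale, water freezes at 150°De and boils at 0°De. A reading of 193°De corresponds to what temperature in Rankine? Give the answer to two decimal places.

Linear interpolation between the fixed points: C = (193 - 150) × 100 / (0 - 150) = -28.6667°C.
Then -28.6667 × 1.8 + 491.67 = 440.07°R.

440.07°R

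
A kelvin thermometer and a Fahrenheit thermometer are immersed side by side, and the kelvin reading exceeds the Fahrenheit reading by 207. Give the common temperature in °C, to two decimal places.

42.69°C

Let x be the kelvin reading; then the Fahrenheit reading is 1.8·x - 459.67.
(1.8·x - 459.67) - x = -207  ⇒  (0.8)·x = 252.67  ⇒  x = 315.8375 K.
In Celsius: 315.8375 - 273.15 = 42.69°C.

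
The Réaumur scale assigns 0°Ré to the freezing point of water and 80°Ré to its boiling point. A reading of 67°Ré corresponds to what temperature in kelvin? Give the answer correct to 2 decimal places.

356.90 K

Linear interpolation between the fixed points: C = (67 - 0) × 100 / (80 - 0) = 83.7500°C.
Then 83.7500 + 273.15 = 356.90 K.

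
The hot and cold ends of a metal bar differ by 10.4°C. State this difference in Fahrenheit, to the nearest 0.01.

18.72°F

Only the scale ratio 1.8 matters for a change in temperature.
10.4 × 1.8 = 18.72.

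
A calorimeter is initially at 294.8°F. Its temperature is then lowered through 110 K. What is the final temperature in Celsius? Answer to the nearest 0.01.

36.00°C

Initial temperature in Celsius: (294.8 - 32) × 5/9 = 146.0000°C.
The 110 K change is an interval; Kelvin and Celsius degrees are the same size, so ΔC = -110°C.
Final Celsius temperature: 146.0000 - 110.0000 = 36.0000°C.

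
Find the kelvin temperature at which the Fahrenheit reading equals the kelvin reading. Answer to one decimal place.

Let K be the kelvin reading. The Fahrenheit reading is F = 1.8·K - 459.67.
Set F = K: 1.8·K - 459.67 = K.
(0.8)·K = 459.67  ⇒  K = 574.6.

574.6 K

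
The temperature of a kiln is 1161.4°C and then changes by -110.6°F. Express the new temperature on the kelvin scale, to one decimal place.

1373.1 K

The 110.6°F change is an interval, so only the factor 5/9 applies: -110.6 × 5/9 = -61.4444°C.
Final Celsius temperature: 1161.4000 - 61.4444 = 1099.9556°C.
In kelvin: 1099.9556 + 273.15 = 1373.1 K.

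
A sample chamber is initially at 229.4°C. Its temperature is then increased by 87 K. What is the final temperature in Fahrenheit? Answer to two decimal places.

The 87 K change is an interval; Kelvin and Celsius degrees are the same size, so ΔC = +87°C.
Final Celsius temperature: 229.4000 + 87.0000 = 316.4000°C.
In Fahrenheit: 316.4000 × 1.8 + 32 = 601.52°F.

601.52°F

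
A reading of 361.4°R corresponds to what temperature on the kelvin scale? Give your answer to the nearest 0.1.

In Celsius: (361.4 - 491.67) × 5/9 = -72.3722°C.
In kelvin: -72.3722 + 273.15 = 200.8 K.

200.8 K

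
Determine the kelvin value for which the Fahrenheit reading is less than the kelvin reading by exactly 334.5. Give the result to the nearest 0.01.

Let K be the kelvin reading. The Fahrenheit reading is F = 1.8·K - 459.67.
Require F - K = -334.5: (0.8)·K - 459.67 = -334.5.
K = (-334.5 + 459.67) / (0.8) = 156.46.

156.46 K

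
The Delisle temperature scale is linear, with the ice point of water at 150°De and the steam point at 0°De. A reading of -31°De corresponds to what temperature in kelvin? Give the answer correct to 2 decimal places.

393.82 K

Linear interpolation between the fixed points: C = (-31 - 150) × 100 / (0 - 150) = 120.6667°C.
Then 120.6667 + 273.15 = 393.82 K.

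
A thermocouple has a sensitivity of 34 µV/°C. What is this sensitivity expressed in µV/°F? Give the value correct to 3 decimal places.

Since only a temperature interval is involved, the additive offset between the scales drops out.
A change of 1°F is a change of 5/9°C, so per °F the value is 34 × 5/9 = 18.889.

18.889 µV/°F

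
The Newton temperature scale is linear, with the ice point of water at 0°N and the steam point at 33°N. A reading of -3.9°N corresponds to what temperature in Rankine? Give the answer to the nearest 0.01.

470.40°R

Linear interpolation between the fixed points: C = (-3.9 - 0) × 100 / (33 - 0) = -11.8182°C.
Then -11.8182 × 1.8 + 491.67 = 470.40°R.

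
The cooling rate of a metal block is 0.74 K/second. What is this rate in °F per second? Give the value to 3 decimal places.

Since only a temperature interval is involved, the additive offset between the scales drops out.
A change of 1 K is a change of 1.8°F, so 0.74 × 1.8 = 1.332.

1.332 °F/second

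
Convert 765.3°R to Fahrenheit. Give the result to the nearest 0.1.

In Celsius: (765.3 - 491.67) × 5/9 = 152.0167°C.
In Fahrenheit: 152.0167 × 1.8 + 32 = 305.6°F.

305.6°F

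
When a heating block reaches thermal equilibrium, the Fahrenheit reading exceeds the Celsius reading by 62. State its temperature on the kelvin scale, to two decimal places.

310.65 K

Let x be the Fahrenheit reading; then the Celsius reading is 5/9·x - 17.7778.
(5/9·x - 17.7778) - x = -62  ⇒  (-4/9)·x = -44.2222  ⇒  x = 99.5000°F.
In Celsius: (99.5 - 32) × 5/9 = 37.5000°C.
In kelvin: 37.5000 + 273.15 = 310.65 K.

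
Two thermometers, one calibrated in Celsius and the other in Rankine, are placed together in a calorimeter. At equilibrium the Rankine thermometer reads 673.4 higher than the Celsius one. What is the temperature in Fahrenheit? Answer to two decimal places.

Let x be the Celsius reading; then the Rankine reading is 1.8·x + 491.67.
(1.8·x + 491.67) - x = 673.4  ⇒  (0.8)·x = 181.73  ⇒  x = 227.1625°C.
In Fahrenheit: 227.1625 × 1.8 + 32 = 440.89°F.

440.89°F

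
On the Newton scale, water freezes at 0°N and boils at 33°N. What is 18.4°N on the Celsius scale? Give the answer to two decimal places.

Linear interpolation between the fixed points: C = (18.4 - 0) × 100 / (33 - 0) = 55.7576°C.

55.76°C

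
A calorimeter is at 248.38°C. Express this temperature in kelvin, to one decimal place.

521.5 K

In kelvin: 248.3800 + 273.15 = 521.5 K.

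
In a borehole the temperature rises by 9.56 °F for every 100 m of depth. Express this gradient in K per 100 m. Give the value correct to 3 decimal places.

The quantity depends on a temperature interval, so only the ratio of degree sizes applies; the offset between the scales is irrelevant.
A change of 1°F is a change of 5/9 K, so 9.56 × 5/9 = 5.311.

5.311 K/100 m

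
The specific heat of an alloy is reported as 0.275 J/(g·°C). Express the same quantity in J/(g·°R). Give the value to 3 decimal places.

The quantity depends on a temperature interval, so only the ratio of degree sizes applies; the offset between the scales is irrelevant.
A change of 1°R is a change of 5/9°C, so per °R the value is 0.275 × 5/9 = 0.153.

0.153 J/(g·°R)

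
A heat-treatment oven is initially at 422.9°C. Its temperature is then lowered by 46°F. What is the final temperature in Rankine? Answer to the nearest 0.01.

The 46°F change is an interval, so only the factor 5/9 applies: -46 × 5/9 = -25.5556°C.
Final Celsius temperature: 422.9000 - 25.5556 = 397.3444°C.
In Rankine: 397.3444 × 1.8 + 491.67 = 1206.89°R.

1206.89°R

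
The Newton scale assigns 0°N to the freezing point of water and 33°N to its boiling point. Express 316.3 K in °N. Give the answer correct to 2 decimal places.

14.24°N

First in Celsius: 316.3 - 273.15 = 43.1500°C.
Linearly onto the Newton scale: 0 + (43.1500 / 100) × (33 - 0) = 14.24°N.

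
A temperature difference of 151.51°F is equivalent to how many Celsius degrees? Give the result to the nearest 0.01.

84.17°C

An interval of 1°F corresponds to 5/9°C.
151.51 × 5/9 = 84.17.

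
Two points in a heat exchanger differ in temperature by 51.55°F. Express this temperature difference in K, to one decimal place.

An interval of 1°F corresponds to 5/9 K.
51.55 × 5/9 = 28.6.

28.6 K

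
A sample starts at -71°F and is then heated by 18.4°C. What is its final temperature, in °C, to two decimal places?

-38.82°C

Initial temperature in Celsius: (-71 - 32) × 5/9 = -57.2222°C.
Final Celsius temperature: -57.2222 + 18.4000 = -38.8222°C.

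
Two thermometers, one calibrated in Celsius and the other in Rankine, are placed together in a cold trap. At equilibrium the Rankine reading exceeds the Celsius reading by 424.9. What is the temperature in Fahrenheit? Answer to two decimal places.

Let x be the Celsius reading; then the Rankine reading is 1.8·x + 491.67.
(1.8·x + 491.67) - x = 424.9  ⇒  (0.8)·x = -66.77  ⇒  x = -83.4625°C.
In Fahrenheit: -83.4625 × 1.8 + 32 = -118.23°F.

-118.23°F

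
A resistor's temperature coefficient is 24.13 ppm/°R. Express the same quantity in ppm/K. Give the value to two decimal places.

The quantity depends on a temperature interval, so only the ratio of degree sizes applies; the offset between the scales is irrelevant.
A change of 1 K is a change of 1.8°R, so per K the value is 24.13 × 1.8 = 43.43.

43.43 ppm/K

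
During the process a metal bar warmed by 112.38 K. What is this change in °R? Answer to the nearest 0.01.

202.28°R

Only the scale ratio 1.8 matters for a change in temperature.
112.38 × 1.8 = 202.28.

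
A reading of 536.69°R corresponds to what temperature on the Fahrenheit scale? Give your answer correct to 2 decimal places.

In Celsius: (536.69 - 491.67) × 5/9 = 25.0111°C.
In Fahrenheit: 25.0111 × 1.8 + 32 = 77.02°F.

77.02°F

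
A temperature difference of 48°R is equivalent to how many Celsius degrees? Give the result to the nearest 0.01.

An interval of 1°R corresponds to 5/9°C.
48 × 5/9 = 26.67.

26.67°C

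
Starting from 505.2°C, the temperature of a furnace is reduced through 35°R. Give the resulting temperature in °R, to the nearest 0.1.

1366.0°R

The 35°R change is an interval, so only the factor 5/9 applies: -35 × 5/9 = -19.4444°C.
Final Celsius temperature: 505.2000 - 19.4444 = 485.7556°C.
In Rankine: 485.7556 × 1.8 + 491.67 = 1366.0°R.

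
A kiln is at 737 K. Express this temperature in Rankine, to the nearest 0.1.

1326.6°R

In Celsius: 737 - 273.15 = 463.8500°C.
In Rankine: 463.8500 × 1.8 + 491.67 = 1326.6°R.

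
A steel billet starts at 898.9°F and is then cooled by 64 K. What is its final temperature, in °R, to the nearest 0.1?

1243.4°R

Initial temperature in Celsius: (898.9 - 32) × 5/9 = 481.6111°C.
The 64 K change is an interval; Kelvin and Celsius degrees are the same size, so ΔC = -64°C.
Final Celsius temperature: 481.6111 - 64.0000 = 417.6111°C.
In Rankine: 417.6111 × 1.8 + 491.67 = 1243.4°R.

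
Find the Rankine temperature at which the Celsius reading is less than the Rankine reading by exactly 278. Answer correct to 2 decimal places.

Let R be the Rankine reading. The Celsius reading is C = 5/9·R - 273.15.
Require C - R = -278: (-4/9)·R - 273.15 = -278.
R = (-278 + 273.15) / (-4/9) = 10.91.

10.91°R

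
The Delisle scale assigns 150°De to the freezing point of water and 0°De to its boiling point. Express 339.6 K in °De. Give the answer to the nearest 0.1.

First in Celsius: 339.6 - 273.15 = 66.4500°C.
Linearly onto the Delisle scale: 150 + (66.4500 / 100) × (0 - 150) = 50.3°De.

50.3°De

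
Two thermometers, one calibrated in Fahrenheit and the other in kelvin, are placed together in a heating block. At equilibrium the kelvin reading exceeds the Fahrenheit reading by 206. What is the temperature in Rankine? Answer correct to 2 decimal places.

Let x be the Fahrenheit reading; then the kelvin reading is 5/9·x + 255.372.
(5/9·x + 255.372) - x = 206  ⇒  (-4/9)·x = -49.3722  ⇒  x = 111.0875°F.
In Celsius: (111.0875 - 32) × 5/9 = 43.9375°C.
In Rankine: 43.9375 × 1.8 + 491.67 = 570.76°R.

570.76°R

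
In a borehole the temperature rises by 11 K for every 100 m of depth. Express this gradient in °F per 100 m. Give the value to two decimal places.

19.80 °F/100 m

The quantity depends on a temperature interval, so only the ratio of degree sizes applies; the offset between the scales is irrelevant.
A change of 1 K is a change of 1.8°F, so 11 × 1.8 = 19.80.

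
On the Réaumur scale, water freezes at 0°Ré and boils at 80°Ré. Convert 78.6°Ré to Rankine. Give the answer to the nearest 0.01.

668.52°R

Linear interpolation between the fixed points: C = (78.6 - 0) × 100 / (80 - 0) = 98.2500°C.
Then 98.2500 × 1.8 + 491.67 = 668.52°R.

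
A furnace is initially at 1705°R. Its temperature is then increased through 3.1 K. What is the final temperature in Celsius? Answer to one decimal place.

677.2°C

Initial temperature in Celsius: (1705 - 491.67) × 5/9 = 674.0722°C.
The 3.1 K change is an interval; Kelvin and Celsius degrees are the same size, so ΔC = +3.1°C.
Final Celsius temperature: 674.0722 + 3.1000 = 677.1722°C.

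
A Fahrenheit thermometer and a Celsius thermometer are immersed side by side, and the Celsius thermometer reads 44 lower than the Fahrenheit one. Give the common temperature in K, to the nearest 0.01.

Let x be the Fahrenheit reading; then the Celsius reading is 5/9·x - 17.7778.
(5/9·x - 17.7778) - x = -44  ⇒  (-4/9)·x = -26.2222  ⇒  x = 59.0000°F.
In Celsius: (59 - 32) × 5/9 = 15.0000°C.
In kelvin: 15.0000 + 273.15 = 288.15 K.

288.15 K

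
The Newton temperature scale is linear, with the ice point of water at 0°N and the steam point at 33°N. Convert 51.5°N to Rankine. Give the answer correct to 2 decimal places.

772.58°R

Linear interpolation between the fixed points: C = (51.5 - 0) × 100 / (33 - 0) = 156.0606°C.
Then 156.0606 × 1.8 + 491.67 = 772.58°R.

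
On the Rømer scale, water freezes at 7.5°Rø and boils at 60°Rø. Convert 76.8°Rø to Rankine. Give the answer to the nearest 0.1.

Linear interpolation between the fixed points: C = (76.8 - 7.5) × 100 / (60 - 7.5) = 132.0000°C.
Then 132.0000 × 1.8 + 491.67 = 729.3°R.

729.3°R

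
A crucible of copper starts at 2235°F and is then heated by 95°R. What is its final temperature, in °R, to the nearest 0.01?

Initial temperature in Celsius: (2235 - 32) × 5/9 = 1223.8889°C.
The 95°R change is an interval, so only the factor 5/9 applies: +95 × 5/9 = +52.7778°C.
Final Celsius temperature: 1223.8889 + 52.7778 = 1276.6667°C.
In Rankine: 1276.6667 × 1.8 + 491.67 = 2789.67°R.

2789.67°R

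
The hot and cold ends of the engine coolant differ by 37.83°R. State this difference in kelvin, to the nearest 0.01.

21.02 K

An interval of 1°R corresponds to 5/9 K.
37.83 × 5/9 = 21.02.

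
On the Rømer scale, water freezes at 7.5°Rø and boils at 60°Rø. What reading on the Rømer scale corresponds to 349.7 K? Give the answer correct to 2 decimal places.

47.69°Rø

First in Celsius: 349.7 - 273.15 = 76.5500°C.
Linearly onto the Rømer scale: 7.5 + (76.5500 / 100) × (60 - 7.5) = 47.69°Rø.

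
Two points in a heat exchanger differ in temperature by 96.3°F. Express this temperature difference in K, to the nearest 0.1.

53.5 K

Only the scale ratio 5/9 matters for a change in temperature.
96.3 × 5/9 = 53.5.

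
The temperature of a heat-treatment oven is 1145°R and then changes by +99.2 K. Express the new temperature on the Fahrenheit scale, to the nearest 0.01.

Initial temperature in Celsius: (1145 - 491.67) × 5/9 = 362.9611°C.
The 99.2 K change is an interval; Kelvin and Celsius degrees are the same size, so ΔC = +99.2°C.
Final Celsius temperature: 362.9611 + 99.2000 = 462.1611°C.
In Fahrenheit: 462.1611 × 1.8 + 32 = 863.89°F.

863.89°F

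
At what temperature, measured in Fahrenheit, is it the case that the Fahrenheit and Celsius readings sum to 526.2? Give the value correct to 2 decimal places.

Let F be the Fahrenheit reading. The Celsius reading is C = 5/9·F - 17.7778.
Require F + C = 526.2: (14/9)·F - 17.7778 = 526.2.
F = (526.2 + 17.7778) / (14/9) = 349.70.

349.70°F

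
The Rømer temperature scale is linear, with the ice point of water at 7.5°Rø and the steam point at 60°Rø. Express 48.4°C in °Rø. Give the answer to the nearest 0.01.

Linearly onto the Rømer scale: 7.5 + (48.4000 / 100) × (60 - 7.5) = 32.91°Rø.

32.91°Rø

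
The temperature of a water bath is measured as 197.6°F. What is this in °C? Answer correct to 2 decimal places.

In Celsius: (197.6 - 32) × 5/9 = 92.0000°C.

92.00°C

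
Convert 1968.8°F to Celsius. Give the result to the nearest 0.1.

1076.0°C

In Celsius: (1968.8 - 32) × 5/9 = 1076.0000°C.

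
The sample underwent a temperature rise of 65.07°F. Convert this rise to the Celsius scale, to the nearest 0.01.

For a temperature interval the offset drops out; only the factor 5/9 applies.
65.07 × 5/9 = 36.15.

36.15°C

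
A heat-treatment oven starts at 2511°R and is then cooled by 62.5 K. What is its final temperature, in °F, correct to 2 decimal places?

Initial temperature in Celsius: (2511 - 491.67) × 5/9 = 1121.8500°C.
The 62.5 K change is an interval; Kelvin and Celsius degrees are the same size, so ΔC = -62.5°C.
Final Celsius temperature: 1121.8500 - 62.5000 = 1059.3500°C.
In Fahrenheit: 1059.3500 × 1.8 + 32 = 1938.83°F.

1938.83°F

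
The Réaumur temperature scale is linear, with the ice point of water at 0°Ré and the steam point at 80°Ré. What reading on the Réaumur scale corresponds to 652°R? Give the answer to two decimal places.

First in Celsius: (652 - 491.67) × 5/9 = 89.0722°C.
Linearly onto the Réaumur scale: 0 + (89.0722 / 100) × (80 - 0) = 71.26°Ré.

71.26°Ré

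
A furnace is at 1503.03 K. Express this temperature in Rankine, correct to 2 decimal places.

In Celsius: 1503.03 - 273.15 = 1229.8800°C.
In Rankine: 1229.8800 × 1.8 + 491.67 = 2705.45°R.

2705.45°R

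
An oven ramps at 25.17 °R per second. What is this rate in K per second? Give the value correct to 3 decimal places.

13.983 K/second

Since only a temperature interval is involved, the additive offset between the scales drops out.
A change of 1°R is a change of 5/9 K, so 25.17 × 5/9 = 13.983.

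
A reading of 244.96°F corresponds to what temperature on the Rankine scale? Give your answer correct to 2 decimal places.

In Celsius: (244.96 - 32) × 5/9 = 118.3111°C.
In Rankine: 118.3111 × 1.8 + 491.67 = 704.63°R.

704.63°R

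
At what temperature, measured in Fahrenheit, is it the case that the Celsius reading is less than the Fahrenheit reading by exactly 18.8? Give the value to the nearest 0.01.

Let F be the Fahrenheit reading. The Celsius reading is C = 5/9·F - 17.7778.
Require C - F = -18.8: (-4/9)·F - 17.7778 = -18.8.
F = (-18.8 + 17.7778) / (-4/9) = 2.30.

2.30°F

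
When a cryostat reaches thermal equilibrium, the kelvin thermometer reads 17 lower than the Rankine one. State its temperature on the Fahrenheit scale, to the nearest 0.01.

Let x be the Rankine reading; then the kelvin reading is 5/9·x.
(5/9·x) - x = -17  ⇒  (-4/9)·x = -17  ⇒  x = 38.2500°R.
In Celsius: (38.25 - 491.67) × 5/9 = -251.9000°C.
In Fahrenheit: -251.9000 × 1.8 + 32 = -421.42°F.

-421.42°F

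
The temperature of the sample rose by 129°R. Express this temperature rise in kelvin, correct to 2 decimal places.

Only the scale ratio 5/9 matters for a change in temperature.
129 × 5/9 = 71.67.

71.67 K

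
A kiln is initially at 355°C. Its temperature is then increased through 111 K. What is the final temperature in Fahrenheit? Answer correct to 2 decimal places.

The 111 K change is an interval; Kelvin and Celsius degrees are the same size, so ΔC = +111°C.
Final Celsius temperature: 355.0000 + 111.0000 = 466.0000°C.
In Fahrenheit: 466.0000 × 1.8 + 32 = 870.80°F.

870.80°F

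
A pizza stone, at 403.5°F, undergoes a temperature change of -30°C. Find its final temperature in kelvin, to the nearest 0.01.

Initial temperature in Celsius: (403.5 - 32) × 5/9 = 206.3889°C.
Final Celsius temperature: 206.3889 - 30.0000 = 176.3889°C.
In kelvin: 176.3889 + 273.15 = 449.54 K.

449.54 K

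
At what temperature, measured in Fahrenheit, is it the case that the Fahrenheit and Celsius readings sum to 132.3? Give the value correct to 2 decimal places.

Let F be the Fahrenheit reading. The Celsius reading is C = 5/9·F - 17.7778.
Require F + C = 132.3: (14/9)·F - 17.7778 = 132.3.
F = (132.3 + 17.7778) / (14/9) = 96.48.

96.48°F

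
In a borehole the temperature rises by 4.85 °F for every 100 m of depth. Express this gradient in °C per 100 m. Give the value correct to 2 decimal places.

2.69 °C/100 m

The quantity depends on a temperature interval, so only the ratio of degree sizes applies; the offset between the scales is irrelevant.
A change of 1°F is a change of 5/9°C, so 4.85 × 5/9 = 2.69.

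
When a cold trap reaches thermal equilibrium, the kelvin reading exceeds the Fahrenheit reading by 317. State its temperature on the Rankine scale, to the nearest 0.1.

Let x be the Fahrenheit reading; then the kelvin reading is 5/9·x + 255.372.
(5/9·x + 255.372) - x = 317  ⇒  (-4/9)·x = 61.6278  ⇒  x = -138.6625°F.
In Celsius: (-138.6625 - 32) × 5/9 = -94.8125°C.
In Rankine: -94.8125 × 1.8 + 491.67 = 321.0°R.

321.0°R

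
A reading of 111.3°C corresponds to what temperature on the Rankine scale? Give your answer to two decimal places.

In Rankine: 111.3000 × 1.8 + 491.67 = 692.01°R.

692.01°R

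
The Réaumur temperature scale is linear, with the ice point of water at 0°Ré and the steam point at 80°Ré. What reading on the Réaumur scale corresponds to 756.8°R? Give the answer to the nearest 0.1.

First in Celsius: (756.8 - 491.67) × 5/9 = 147.2944°C.
Linearly onto the Réaumur scale: 0 + (147.2944 / 100) × (80 - 0) = 117.8°Ré.

117.8°Ré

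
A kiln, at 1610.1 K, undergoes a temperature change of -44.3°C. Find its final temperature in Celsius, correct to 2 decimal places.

1292.65°C

Initial temperature in Celsius: 1610.1 - 273.15 = 1336.9500°C.
Final Celsius temperature: 1336.9500 - 44.3000 = 1292.6500°C.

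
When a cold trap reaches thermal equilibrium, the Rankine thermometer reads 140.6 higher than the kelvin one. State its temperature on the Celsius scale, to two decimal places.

-97.40°C

Let x be the kelvin reading; then the Rankine reading is 1.8·x.
(1.8·x) - x = 140.6  ⇒  (0.8)·x = 140.6  ⇒  x = 175.7500 K.
In Celsius: 175.75 - 273.15 = -97.40°C.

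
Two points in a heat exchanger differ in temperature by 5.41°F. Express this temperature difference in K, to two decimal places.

3.01 K

An interval of 1°F corresponds to 5/9 K.
5.41 × 5/9 = 3.01.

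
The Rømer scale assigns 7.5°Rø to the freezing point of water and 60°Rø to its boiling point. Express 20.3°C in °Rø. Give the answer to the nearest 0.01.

Linearly onto the Rømer scale: 7.5 + (20.3000 / 100) × (60 - 7.5) = 18.16°Rø.

18.16°Rø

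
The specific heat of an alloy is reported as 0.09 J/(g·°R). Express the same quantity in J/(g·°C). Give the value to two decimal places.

0.16 J/(g·°C)

The quantity depends on a temperature interval, so only the ratio of degree sizes applies; the offset between the scales is irrelevant.
A change of 1°C is a change of 1.8°R, so per °C the value is 0.09 × 1.8 = 0.16.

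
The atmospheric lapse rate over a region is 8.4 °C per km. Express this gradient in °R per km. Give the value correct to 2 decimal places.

The quantity depends on a temperature interval, so only the ratio of degree sizes applies; the offset between the scales is irrelevant.
A change of 1°C is a change of 1.8°R, so 8.4 × 1.8 = 15.12.

15.12 °R/km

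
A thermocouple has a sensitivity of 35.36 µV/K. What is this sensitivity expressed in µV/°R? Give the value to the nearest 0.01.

The quantity depends on a temperature interval, so only the ratio of degree sizes applies; the offset between the scales is irrelevant.
A change of 1°R is a change of 5/9 K, so per °R the value is 35.36 × 5/9 = 19.64.

19.64 µV/°R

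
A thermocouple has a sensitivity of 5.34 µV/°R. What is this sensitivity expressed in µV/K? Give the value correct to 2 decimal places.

9.61 µV/K

The quantity depends on a temperature interval, so only the ratio of degree sizes applies; the offset between the scales is irrelevant.
A change of 1 K is a change of 1.8°R, so per K the value is 5.34 × 1.8 = 9.61.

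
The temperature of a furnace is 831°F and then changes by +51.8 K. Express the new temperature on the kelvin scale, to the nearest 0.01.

Initial temperature in Celsius: (831 - 32) × 5/9 = 443.8889°C.
The 51.8 K change is an interval; Kelvin and Celsius degrees are the same size, so ΔC = +51.8°C.
Final Celsius temperature: 443.8889 + 51.8000 = 495.6889°C.
In kelvin: 495.6889 + 273.15 = 768.84 K.

768.84 K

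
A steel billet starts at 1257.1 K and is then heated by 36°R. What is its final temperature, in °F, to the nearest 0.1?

Initial temperature in Celsius: 1257.1 - 273.15 = 983.9500°C.
The 36°R change is an interval, so only the factor 5/9 applies: +36 × 5/9 = +20.0000°C.
Final Celsius temperature: 983.9500 + 20.0000 = 1003.9500°C.
In Fahrenheit: 1003.9500 × 1.8 + 32 = 1839.1°F.

1839.1°F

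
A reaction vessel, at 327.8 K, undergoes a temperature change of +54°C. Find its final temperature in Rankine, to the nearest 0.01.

687.24°R

Initial temperature in Celsius: 327.8 - 273.15 = 54.6500°C.
Final Celsius temperature: 54.6500 + 54.0000 = 108.6500°C.
In Rankine: 108.6500 × 1.8 + 491.67 = 687.24°R.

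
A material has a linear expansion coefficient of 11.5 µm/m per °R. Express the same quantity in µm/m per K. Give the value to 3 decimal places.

Since only a temperature interval is involved, the additive offset between the scales drops out.
A change of 1 K is a change of 1.8°R, so per K the value is 11.5 × 1.8 = 20.700.

20.700 µm/m per K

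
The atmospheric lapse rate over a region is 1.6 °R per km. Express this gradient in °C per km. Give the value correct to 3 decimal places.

0.889 °C/km

Since only a temperature interval is involved, the additive offset between the scales drops out.
A change of 1°R is a change of 5/9°C, so 1.6 × 5/9 = 0.889.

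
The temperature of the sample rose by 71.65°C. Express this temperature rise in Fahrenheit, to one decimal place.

129.0°F

For a temperature interval the offset drops out; only the factor 1.8 applies.
71.65 × 1.8 = 129.0.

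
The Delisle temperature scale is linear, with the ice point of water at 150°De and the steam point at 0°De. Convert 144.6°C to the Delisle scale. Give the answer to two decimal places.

-66.90°De

Linearly onto the Delisle scale: 150 + (144.6000 / 100) × (0 - 150) = -66.90°De.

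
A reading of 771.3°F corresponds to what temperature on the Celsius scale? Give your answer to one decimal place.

410.7°C

In Celsius: (771.3 - 32) × 5/9 = 410.7222°C.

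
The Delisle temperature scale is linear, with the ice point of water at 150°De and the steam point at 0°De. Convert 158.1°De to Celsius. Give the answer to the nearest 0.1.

-5.4°C

Linear interpolation between the fixed points: C = (158.1 - 150) × 100 / (0 - 150) = -5.4000°C.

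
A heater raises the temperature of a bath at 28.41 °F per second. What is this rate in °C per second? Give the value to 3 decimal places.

The quantity depends on a temperature interval, so only the ratio of degree sizes applies; the offset between the scales is irrelevant.
A change of 1°F is a change of 5/9°C, so 28.41 × 5/9 = 15.783.

15.783 °C/second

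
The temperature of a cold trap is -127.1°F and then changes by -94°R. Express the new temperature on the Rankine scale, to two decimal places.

238.57°R

Initial temperature in Celsius: (-127.1 - 32) × 5/9 = -88.3889°C.
The 94°R change is an interval, so only the factor 5/9 applies: -94 × 5/9 = -52.2222°C.
Final Celsius temperature: -88.3889 - 52.2222 = -140.6111°C.
In Rankine: -140.6111 × 1.8 + 491.67 = 238.57°R.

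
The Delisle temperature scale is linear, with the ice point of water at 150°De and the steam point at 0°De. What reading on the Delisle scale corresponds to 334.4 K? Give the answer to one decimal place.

First in Celsius: 334.4 - 273.15 = 61.2500°C.
Linearly onto the Delisle scale: 150 + (61.2500 / 100) × (0 - 150) = 58.1°De.

58.1°De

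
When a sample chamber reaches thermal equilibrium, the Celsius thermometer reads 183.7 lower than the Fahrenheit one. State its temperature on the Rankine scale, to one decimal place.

833.0°R

Let x be the Fahrenheit reading; then the Celsius reading is 5/9·x - 17.7778.
(5/9·x - 17.7778) - x = -183.7  ⇒  (-4/9)·x = -165.922  ⇒  x = 373.3250°F.
In Celsius: (373.325 - 32) × 5/9 = 189.6250°C.
In Rankine: 189.6250 × 1.8 + 491.67 = 833.0°R.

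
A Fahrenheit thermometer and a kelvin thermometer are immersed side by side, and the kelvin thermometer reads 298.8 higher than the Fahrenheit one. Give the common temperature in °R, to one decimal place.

362.0°R

Let x be the Fahrenheit reading; then the kelvin reading is 5/9·x + 255.372.
(5/9·x + 255.372) - x = 298.8  ⇒  (-4/9)·x = 43.4278  ⇒  x = -97.7125°F.
In Celsius: (-97.7125 - 32) × 5/9 = -72.0625°C.
In Rankine: -72.0625 × 1.8 + 491.67 = 362.0°R.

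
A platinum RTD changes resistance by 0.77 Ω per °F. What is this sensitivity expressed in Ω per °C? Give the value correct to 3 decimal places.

1.386 Ω per °C

The quantity depends on a temperature interval, so only the ratio of degree sizes applies; the offset between the scales is irrelevant.
A change of 1°C is a change of 1.8°F, so per °C the value is 0.77 × 1.8 = 1.386.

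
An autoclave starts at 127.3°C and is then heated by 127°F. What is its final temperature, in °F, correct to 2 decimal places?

388.14°F

The 127°F change is an interval, so only the factor 5/9 applies: +127 × 5/9 = +70.5556°C.
Final Celsius temperature: 127.3000 + 70.5556 = 197.8556°C.
In Fahrenheit: 197.8556 × 1.8 + 32 = 388.14°F.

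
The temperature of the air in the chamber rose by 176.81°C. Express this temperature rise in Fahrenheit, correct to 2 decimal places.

For a temperature interval the offset drops out; only the factor 1.8 applies.
176.81 × 1.8 = 318.26.

318.26°F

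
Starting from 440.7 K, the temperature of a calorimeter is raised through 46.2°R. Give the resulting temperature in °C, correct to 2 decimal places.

193.22°C

Initial temperature in Celsius: 440.7 - 273.15 = 167.5500°C.
The 46.2°R change is an interval, so only the factor 5/9 applies: +46.2 × 5/9 = +25.6667°C.
Final Celsius temperature: 167.5500 + 25.6667 = 193.2167°C.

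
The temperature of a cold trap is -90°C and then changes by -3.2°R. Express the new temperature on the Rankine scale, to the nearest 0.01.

326.47°R

The 3.2°R change is an interval, so only the factor 5/9 applies: -3.2 × 5/9 = -1.7778°C.
Final Celsius temperature: -90.0000 - 1.7778 = -91.7778°C.
In Rankine: -91.7778 × 1.8 + 491.67 = 326.47°R.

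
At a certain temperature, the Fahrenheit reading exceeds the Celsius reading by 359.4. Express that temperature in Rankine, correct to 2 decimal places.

Let x be the Celsius reading; then the Fahrenheit reading is 1.8·x + 32.
(1.8·x + 32) - x = 359.4  ⇒  (0.8)·x = 327.4  ⇒  x = 409.2500°C.
In Rankine: 409.2500 × 1.8 + 491.67 = 1228.32°R.

1228.32°R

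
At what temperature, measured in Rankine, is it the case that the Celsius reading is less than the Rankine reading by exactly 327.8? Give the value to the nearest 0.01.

122.96°R

Let R be the Rankine reading. The Celsius reading is C = 5/9·R - 273.15.
Require C - R = -327.8: (-4/9)·R - 273.15 = -327.8.
R = (-327.8 + 273.15) / (-4/9) = 122.96.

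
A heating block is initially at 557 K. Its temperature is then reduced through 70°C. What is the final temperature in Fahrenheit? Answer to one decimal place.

Initial temperature in Celsius: 557 - 273.15 = 283.8500°C.
Final Celsius temperature: 283.8500 - 70.0000 = 213.8500°C.
In Fahrenheit: 213.8500 × 1.8 + 32 = 416.9°F.

416.9°F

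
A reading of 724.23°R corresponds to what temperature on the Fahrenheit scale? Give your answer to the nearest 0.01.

264.56°F

In Celsius: (724.23 - 491.67) × 5/9 = 129.2000°C.
In Fahrenheit: 129.2000 × 1.8 + 32 = 264.56°F.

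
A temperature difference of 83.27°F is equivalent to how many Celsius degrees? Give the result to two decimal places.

Only the scale ratio 5/9 matters for a change in temperature.
83.27 × 5/9 = 46.26.

46.26°C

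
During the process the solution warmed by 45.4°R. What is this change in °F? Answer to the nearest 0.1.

45.4°F

Rankine and Fahrenheit degrees are the same size, so the interval is unchanged: 45.4.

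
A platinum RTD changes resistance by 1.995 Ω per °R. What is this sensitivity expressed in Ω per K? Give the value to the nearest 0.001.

3.591 Ω per K

The quantity depends on a temperature interval, so only the ratio of degree sizes applies; the offset between the scales is irrelevant.
A change of 1 K is a change of 1.8°R, so per K the value is 1.995 × 1.8 = 3.591.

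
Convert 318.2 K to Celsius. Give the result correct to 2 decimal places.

In Celsius: 318.2 - 273.15 = 45.0500°C.

45.05°C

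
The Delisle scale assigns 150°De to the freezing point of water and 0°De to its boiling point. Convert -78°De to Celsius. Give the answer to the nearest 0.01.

152.00°C

Linear interpolation between the fixed points: C = (-78 - 150) × 100 / (0 - 150) = 152.0000°C.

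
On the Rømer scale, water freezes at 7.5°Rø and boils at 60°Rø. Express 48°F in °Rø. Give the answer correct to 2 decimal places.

First in Celsius: (48 - 32) × 5/9 = 8.8889°C.
Linearly onto the Rømer scale: 7.5 + (8.8889 / 100) × (60 - 7.5) = 12.17°Rø.

12.17°Rø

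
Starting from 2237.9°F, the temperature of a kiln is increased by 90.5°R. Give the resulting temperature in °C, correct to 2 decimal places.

1275.78°C

Initial temperature in Celsius: (2237.9 - 32) × 5/9 = 1225.5000°C.
The 90.5°R change is an interval, so only the factor 5/9 applies: +90.5 × 5/9 = +50.2778°C.
Final Celsius temperature: 1225.5000 + 50.2778 = 1275.7778°C.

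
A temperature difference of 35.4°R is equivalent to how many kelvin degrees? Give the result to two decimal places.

19.67 K

Only the scale ratio 5/9 matters for a change in temperature.
35.4 × 5/9 = 19.67.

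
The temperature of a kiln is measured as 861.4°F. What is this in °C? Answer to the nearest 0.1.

460.8°C

In Celsius: (861.4 - 32) × 5/9 = 460.7778°C.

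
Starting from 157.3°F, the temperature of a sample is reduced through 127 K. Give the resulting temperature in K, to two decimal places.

Initial temperature in Celsius: (157.3 - 32) × 5/9 = 69.6111°C.
The 127 K change is an interval; Kelvin and Celsius degrees are the same size, so ΔC = -127°C.
Final Celsius temperature: 69.6111 - 127.0000 = -57.3889°C.
In kelvin: -57.3889 + 273.15 = 215.76 K.

215.76 K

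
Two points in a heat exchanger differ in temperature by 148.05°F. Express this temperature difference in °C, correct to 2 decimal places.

Only the scale ratio 5/9 matters for a change in temperature.
148.05 × 5/9 = 82.25.

82.25°C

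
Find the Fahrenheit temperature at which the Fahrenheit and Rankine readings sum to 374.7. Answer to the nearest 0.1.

-42.5°F

Let F be the Fahrenheit reading. The Rankine reading is R = 1·F + 459.67.
Require F + R = 374.7: (2)·F + 459.67 = 374.7.
F = (374.7 - 459.67) / (2) = -42.5.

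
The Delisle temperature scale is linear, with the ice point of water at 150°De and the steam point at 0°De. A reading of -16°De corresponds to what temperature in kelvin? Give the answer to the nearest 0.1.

Linear interpolation between the fixed points: C = (-16 - 150) × 100 / (0 - 150) = 110.6667°C.
Then 110.6667 + 273.15 = 383.8 K.

383.8 K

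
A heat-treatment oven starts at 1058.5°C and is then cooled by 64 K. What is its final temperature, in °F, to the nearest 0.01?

1822.10°F

The 64 K change is an interval; Kelvin and Celsius degrees are the same size, so ΔC = -64°C.
Final Celsius temperature: 1058.5000 - 64.0000 = 994.5000°C.
In Fahrenheit: 994.5000 × 1.8 + 32 = 1822.10°F.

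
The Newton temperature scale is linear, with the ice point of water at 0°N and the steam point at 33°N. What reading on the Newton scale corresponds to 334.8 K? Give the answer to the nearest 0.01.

First in Celsius: 334.8 - 273.15 = 61.6500°C.
Linearly onto the Newton scale: 0 + (61.6500 / 100) × (33 - 0) = 20.34°N.

20.34°N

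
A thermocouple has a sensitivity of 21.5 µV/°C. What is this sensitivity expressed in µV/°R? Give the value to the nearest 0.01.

Since only a temperature interval is involved, the additive offset between the scales drops out.
A change of 1°R is a change of 5/9°C, so per °R the value is 21.5 × 5/9 = 11.94.

11.94 µV/°R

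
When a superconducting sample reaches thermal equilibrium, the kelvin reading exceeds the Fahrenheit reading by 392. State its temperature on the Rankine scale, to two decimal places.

Let x be the kelvin reading; then the Fahrenheit reading is 1.8·x - 459.67.
(1.8·x - 459.67) - x = -392  ⇒  (0.8)·x = 67.67  ⇒  x = 84.5875 K.
In Celsius: 84.5875 - 273.15 = -188.5625°C.
In Rankine: -188.5625 × 1.8 + 491.67 = 152.26°R.

152.26°R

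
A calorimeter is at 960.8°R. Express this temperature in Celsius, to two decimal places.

260.63°C

In Celsius: (960.8 - 491.67) × 5/9 = 260.6278°C.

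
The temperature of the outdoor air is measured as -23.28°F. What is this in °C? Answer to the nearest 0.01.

-30.71°C

In Celsius: (-23.28 - 32) × 5/9 = -30.7111°C.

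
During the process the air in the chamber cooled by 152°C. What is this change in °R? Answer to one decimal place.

273.6°R

For a temperature interval the offset drops out; only the factor 1.8 applies.
152 × 1.8 = 273.6.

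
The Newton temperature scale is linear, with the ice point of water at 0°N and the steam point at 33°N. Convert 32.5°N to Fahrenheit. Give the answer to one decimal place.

209.3°F

Linear interpolation between the fixed points: C = (32.5 - 0) × 100 / (33 - 0) = 98.4848°C.
Then 98.4848 × 1.8 + 32 = 209.3°F.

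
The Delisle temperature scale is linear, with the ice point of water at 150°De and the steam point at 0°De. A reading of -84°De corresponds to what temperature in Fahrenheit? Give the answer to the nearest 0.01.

312.80°F

Linear interpolation between the fixed points: C = (-84 - 150) × 100 / (0 - 150) = 156.0000°C.
Then 156.0000 × 1.8 + 32 = 312.80°F.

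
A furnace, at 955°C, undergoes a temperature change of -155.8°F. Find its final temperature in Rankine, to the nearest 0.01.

The 155.8°F change is an interval, so only the factor 5/9 applies: -155.8 × 5/9 = -86.5556°C.
Final Celsius temperature: 955.0000 - 86.5556 = 868.4444°C.
In Rankine: 868.4444 × 1.8 + 491.67 = 2054.87°R.

2054.87°R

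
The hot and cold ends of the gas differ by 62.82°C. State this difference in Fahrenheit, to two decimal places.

113.08°F

An interval of 1°C corresponds to 1.8°F.
62.82 × 1.8 = 113.08.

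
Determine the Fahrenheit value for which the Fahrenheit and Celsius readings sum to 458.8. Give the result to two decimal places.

Let F be the Fahrenheit reading. The Celsius reading is C = 5/9·F - 17.7778.
Require F + C = 458.8: (14/9)·F - 17.7778 = 458.8.
F = (458.8 + 17.7778) / (14/9) = 306.37.

306.37°F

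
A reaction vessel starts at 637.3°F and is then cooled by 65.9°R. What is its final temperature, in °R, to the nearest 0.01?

Initial temperature in Celsius: (637.3 - 32) × 5/9 = 336.2778°C.
The 65.9°R change is an interval, so only the factor 5/9 applies: -65.9 × 5/9 = -36.6111°C.
Final Celsius temperature: 336.2778 - 36.6111 = 299.6667°C.
In Rankine: 299.6667 × 1.8 + 491.67 = 1031.07°R.

1031.07°R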